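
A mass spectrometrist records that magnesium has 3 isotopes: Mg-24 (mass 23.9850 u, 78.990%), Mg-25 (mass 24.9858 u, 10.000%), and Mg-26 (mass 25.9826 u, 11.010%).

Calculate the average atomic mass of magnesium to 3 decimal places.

Average mass = Σ (abundance × isotope mass) = 0.78990 × 23.9850 + 0.10000 × 24.9858 + 0.11010 × 25.9826
= 18.94575 + 2.49858 + 2.86068 = 24.30501 u

24.305 u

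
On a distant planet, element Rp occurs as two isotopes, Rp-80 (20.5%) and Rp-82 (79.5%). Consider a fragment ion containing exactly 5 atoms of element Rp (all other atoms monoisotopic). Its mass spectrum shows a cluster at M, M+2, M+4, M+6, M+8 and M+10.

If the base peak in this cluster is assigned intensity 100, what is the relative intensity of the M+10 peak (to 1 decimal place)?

77.6

Binomial terms of (0.205 + 0.795)^5: M 0.0004, M+2 0.0070, M+4 0.0544, M+6 0.2112, M+8 0.4094, M+10 0.3176 → M+8 is the base peak.
P(M+8) = C(5,4) × 0.205^1 × 0.795^4 = 5 × 0.2050 × 0.3994556 = 0.409442 (base)
P(M+10) = C(5,5) × 0.205^0 × 0.795^5 = 1 × 1.0000 × 0.3175672 = 0.317567
Relative intensity = 0.317567 / 0.409442 × 100 = 77.6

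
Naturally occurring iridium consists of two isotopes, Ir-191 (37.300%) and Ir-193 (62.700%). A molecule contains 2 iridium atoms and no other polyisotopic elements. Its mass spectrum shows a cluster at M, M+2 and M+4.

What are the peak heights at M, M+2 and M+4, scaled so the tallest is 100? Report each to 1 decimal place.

The 2 Ir atoms are independent, so intensities follow the terms of (0.37300 + 0.62700)^2.
P(M) = 0.37300^2 = 0.139129
P(M+2) = 2 × 0.37300^1 × 0.62700^1 = 0.467742
P(M+4) = 0.62700^2 = 0.393129
The M+2 peak is largest (0.467742); scaling to 100 gives 29.7 : 100.0 : 84.0.

29.7 : 100.0 : 84.0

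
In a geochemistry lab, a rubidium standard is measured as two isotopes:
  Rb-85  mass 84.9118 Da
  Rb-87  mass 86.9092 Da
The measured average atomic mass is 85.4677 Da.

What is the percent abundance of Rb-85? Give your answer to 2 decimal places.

72.17%

Writing the weighted mean with unknown fraction x of Rb-85:
84.9118·x + 86.9092·(1 − x) = 85.4677
(84.9118 − 86.9092)·x = 85.4677 − 86.9092
x = -1.4415 / -1.9974 = 0.72169 → 72.17% Rb-85, 27.83% Rb-87.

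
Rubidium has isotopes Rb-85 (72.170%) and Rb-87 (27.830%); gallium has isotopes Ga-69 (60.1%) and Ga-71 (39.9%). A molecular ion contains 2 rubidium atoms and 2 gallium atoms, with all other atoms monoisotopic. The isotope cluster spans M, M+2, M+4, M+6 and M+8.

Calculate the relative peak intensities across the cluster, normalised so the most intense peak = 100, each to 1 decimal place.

Rubidium pattern (n=2): 0.52085089 : 0.40169822 : 0.07745089
Gallium pattern (n=2): 0.361201 : 0.479598 : 0.159201
Convolve the two distributions (both contribute in 2-u steps):
  M: 0.52085089×0.361201 = 0.188132
  M+2: 0.52085089×0.479598 + 0.40169822×0.361201 = 0.394893
  M+4: 0.52085089×0.159201 + 0.40169822×0.479598 + 0.07745089×0.361201 = 0.303549
  M+6: 0.40169822×0.159201 + 0.07745089×0.479598 = 0.101096
  M+8: 0.07745089×0.159201 = 0.012330
Scale to base peak (0.394893) = 100: 47.6 : 100.0 : 76.9 : 25.6 : 3.1

47.6 : 100.0 : 76.9 : 25.6 : 3.1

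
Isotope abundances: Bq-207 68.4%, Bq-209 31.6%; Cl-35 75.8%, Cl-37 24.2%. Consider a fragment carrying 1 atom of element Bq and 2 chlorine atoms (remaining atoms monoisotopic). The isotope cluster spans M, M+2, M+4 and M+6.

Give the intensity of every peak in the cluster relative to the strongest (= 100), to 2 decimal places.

Element Bq pattern (n=1): 0.6840 : 0.3160
Chlorine pattern (n=2): 0.574564 : 0.366872 : 0.058564
Convolve the two distributions (both contribute in 2-u steps):
  M: 0.6840×0.574564 = 0.393002
  M+2: 0.6840×0.366872 + 0.3160×0.574564 = 0.432503
  M+4: 0.6840×0.058564 + 0.3160×0.366872 = 0.155989
  M+6: 0.3160×0.058564 = 0.018506
Scale to base peak (0.432503) = 100: 90.87 : 100.00 : 36.07 : 4.28

90.87 : 100.00 : 36.07 : 4.28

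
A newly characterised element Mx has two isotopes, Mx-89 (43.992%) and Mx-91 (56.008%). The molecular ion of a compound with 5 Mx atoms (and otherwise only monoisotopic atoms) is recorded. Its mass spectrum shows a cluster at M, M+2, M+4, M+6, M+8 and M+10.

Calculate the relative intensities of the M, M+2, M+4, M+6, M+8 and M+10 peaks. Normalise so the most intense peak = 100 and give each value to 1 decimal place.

4.8 : 30.8 : 78.5 : 100.0 : 63.7 : 16.2

The 5 Mx atoms are independent, so intensities follow the terms of (0.43992 + 0.56008)^5.
P(M) = 0.43992^5 = 0.016477
P(M+2) = 5 × 0.43992^4 × 0.56008^1 = 0.104885
P(M+4) = 10 × 0.43992^3 × 0.56008^2 = 0.267068
P(M+6) = 10 × 0.43992^2 × 0.56008^3 = 0.340015
P(M+8) = 5 × 0.43992^1 × 0.56008^4 = 0.216443
P(M+10) = 0.56008^5 = 0.055113
The M+6 peak is largest (0.340015); scaling to 100 gives 4.8 : 30.8 : 78.5 : 100.0 : 63.7 : 16.2.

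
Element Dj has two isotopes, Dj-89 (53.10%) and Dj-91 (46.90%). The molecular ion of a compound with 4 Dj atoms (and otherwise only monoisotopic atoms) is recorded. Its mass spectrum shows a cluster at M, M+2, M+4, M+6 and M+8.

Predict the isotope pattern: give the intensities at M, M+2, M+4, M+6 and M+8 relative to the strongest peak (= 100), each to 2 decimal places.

Each Dj atom is independently Dj-89 (p = 0.5310) or Dj-91 (q = 0.4690); the cluster is the binomial expansion (p + q)^4.
P(M) = 0.5310^4 = 0.079502
P(M+2) = 4 × 0.5310^3 × 0.4690^1 = 0.280877
P(M+4) = 6 × 0.5310^2 × 0.4690^2 = 0.372123
P(M+6) = 4 × 0.5310^1 × 0.4690^3 = 0.219115
P(M+8) = 0.4690^4 = 0.048383
The M+4 peak is largest (0.372123); scaling to 100 gives 21.36 : 75.48 : 100.00 : 58.88 : 13.00.

21.36 : 75.48 : 100.00 : 58.88 : 13.00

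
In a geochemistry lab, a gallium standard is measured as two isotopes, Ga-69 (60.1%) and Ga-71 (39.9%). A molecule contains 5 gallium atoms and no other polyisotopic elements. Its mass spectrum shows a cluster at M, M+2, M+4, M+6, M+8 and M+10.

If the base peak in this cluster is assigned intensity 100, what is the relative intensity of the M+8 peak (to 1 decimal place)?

22.0

Binomial terms of (0.601 + 0.399)^5: M 0.0784, M+2 0.2603, M+4 0.3456, M+6 0.2294, M+8 0.0762, M+10 0.0101 → M+4 is the base peak.
P(M+4) = C(5,2) × 0.601^3 × 0.399^2 = 10 × 0.2170818 × 0.159201 = 0.345596 (base)
P(M+8) = C(5,4) × 0.601^1 × 0.399^4 = 5 × 0.6010 × 0.02534496 = 0.076162
Relative intensity = 0.076162 / 0.345596 × 100 = 22.0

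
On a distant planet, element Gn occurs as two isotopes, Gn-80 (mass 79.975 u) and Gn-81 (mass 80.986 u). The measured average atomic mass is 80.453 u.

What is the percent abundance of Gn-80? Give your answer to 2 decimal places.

52.72%

Let x be the fractional abundance of Gn-80; then Gn-81 has abundance 1 − x.
79.975·x + 80.986·(1 − x) = 80.453
(79.975 − 80.986)·x = 80.453 − 80.986
x = -0.533 / -1.011 = 0.52720 → 52.72% Gn-80, 47.28% Gn-81.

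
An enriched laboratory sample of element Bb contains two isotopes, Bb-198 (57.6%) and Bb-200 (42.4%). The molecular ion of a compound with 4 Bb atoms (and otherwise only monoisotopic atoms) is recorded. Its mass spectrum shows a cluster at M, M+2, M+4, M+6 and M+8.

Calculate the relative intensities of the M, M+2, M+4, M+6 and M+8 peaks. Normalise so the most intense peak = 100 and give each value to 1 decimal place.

30.8 : 90.6 : 100.0 : 49.1 : 9.0

Each Bb atom is independently Bb-198 (p = 0.576) or Bb-200 (q = 0.424); the cluster is the binomial expansion (p + q)^4.
P(M) = 0.576^4 = 0.110075
P(M+2) = 4 × 0.576^3 × 0.424^1 = 0.324111
P(M+4) = 6 × 0.576^2 × 0.424^2 = 0.357872
P(M+6) = 4 × 0.576^1 × 0.424^3 = 0.175622
P(M+8) = 0.424^4 = 0.032319
The M+4 peak is largest (0.357872); scaling to 100 gives 30.8 : 90.6 : 100.0 : 49.1 : 9.0.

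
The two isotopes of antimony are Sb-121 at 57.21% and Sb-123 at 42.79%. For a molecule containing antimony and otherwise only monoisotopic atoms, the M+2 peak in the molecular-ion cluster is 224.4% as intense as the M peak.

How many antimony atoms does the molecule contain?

3

With n Sb atoms, P(M+2)/P(M) = C(n,1)·p^(n−1)q / p^n = n·q/p = n · 0.4279/0.5721.
n = 2.244 × 0.5721/0.4279 = 3.00 ≈ 3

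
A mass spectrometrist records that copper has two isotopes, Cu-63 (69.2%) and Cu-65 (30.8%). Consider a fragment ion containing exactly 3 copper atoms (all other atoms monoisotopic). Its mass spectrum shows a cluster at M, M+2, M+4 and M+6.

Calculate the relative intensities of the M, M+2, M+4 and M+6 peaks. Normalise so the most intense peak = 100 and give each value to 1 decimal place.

Expanding (0.692 + 0.308)^3:
P(M) = 0.692^3 = 0.331374
P(M+2) = 3 × 0.692^2 × 0.308^1 = 0.442470
P(M+4) = 3 × 0.692^1 × 0.308^2 = 0.196938
P(M+6) = 0.308^3 = 0.029218
The M+2 peak is largest (0.442470); scaling to 100 gives 74.9 : 100.0 : 44.5 : 6.6.

74.9 : 100.0 : 44.5 : 6.6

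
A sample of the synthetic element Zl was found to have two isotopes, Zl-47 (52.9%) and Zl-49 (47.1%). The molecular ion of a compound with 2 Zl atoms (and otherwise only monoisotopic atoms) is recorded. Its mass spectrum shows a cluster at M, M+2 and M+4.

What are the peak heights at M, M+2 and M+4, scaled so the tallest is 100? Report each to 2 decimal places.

56.16 : 100.00 : 44.52

Expanding (0.529 + 0.471)^2:
P(M) = 0.529^2 = 0.279841
P(M+2) = 2 × 0.529^1 × 0.471^1 = 0.498318
P(M+4) = 0.471^2 = 0.221841
The M+2 peak is largest (0.498318); scaling to 100 gives 56.16 : 100.00 : 44.52.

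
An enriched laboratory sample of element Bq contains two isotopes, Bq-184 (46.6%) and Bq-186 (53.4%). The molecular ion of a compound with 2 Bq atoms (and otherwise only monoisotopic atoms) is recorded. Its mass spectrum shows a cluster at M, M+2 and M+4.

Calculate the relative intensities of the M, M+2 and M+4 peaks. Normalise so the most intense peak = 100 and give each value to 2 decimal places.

Each Bq atom is independently Bq-184 (p = 0.466) or Bq-186 (q = 0.534); the cluster is the binomial expansion (p + q)^2.
P(M) = 0.466^2 = 0.217156
P(M+2) = 2 × 0.466^1 × 0.534^1 = 0.497688
P(M+4) = 0.534^2 = 0.285156
The M+2 peak is largest (0.497688); scaling to 100 gives 43.63 : 100.00 : 57.30.

43.63 : 100.00 : 57.30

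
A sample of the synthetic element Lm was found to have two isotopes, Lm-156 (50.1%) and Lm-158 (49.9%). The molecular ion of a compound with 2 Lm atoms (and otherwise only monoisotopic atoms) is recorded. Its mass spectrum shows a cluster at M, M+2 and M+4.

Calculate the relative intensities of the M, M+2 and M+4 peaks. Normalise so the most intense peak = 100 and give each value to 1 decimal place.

50.2 : 100.0 : 49.8

Each Lm atom is independently Lm-156 (p = 0.501) or Lm-158 (q = 0.499); the cluster is the binomial expansion (p + q)^2.
P(M) = 0.501^2 = 0.251001
P(M+2) = 2 × 0.501^1 × 0.499^1 = 0.499998
P(M+4) = 0.499^2 = 0.249001
The M+2 peak is largest (0.499998); scaling to 100 gives 50.2 : 100.0 : 49.8.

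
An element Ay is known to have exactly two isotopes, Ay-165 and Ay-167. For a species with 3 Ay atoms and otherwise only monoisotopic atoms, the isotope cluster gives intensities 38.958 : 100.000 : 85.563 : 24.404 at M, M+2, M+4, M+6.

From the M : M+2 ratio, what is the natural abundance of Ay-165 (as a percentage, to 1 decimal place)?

53.9%

If p is the fraction of Ay that is Ay-165, then I(M+2)/I(M) = [C(3,1)·p^2·(1−p)] / p^3 = 3·(1−p)/p = 100.000/38.958 = 2.5669
(1−p)/p = 2.5669/3 = 0.8556  ⇒  p = 1/(1 + 0.8556) = 0.5389
Ay-165: 53.9%, Ay-167: 46.1%.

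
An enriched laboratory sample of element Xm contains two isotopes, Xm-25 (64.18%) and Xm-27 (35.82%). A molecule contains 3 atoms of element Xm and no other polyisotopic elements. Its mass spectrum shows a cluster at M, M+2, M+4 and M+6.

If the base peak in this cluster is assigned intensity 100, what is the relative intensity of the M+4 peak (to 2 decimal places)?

55.81

Term probabilities: M 0.2644, M+2 0.4426, M+4 0.2470, M+6 0.0460. Base peak = M+2.
P(M+2) = C(3,1) × 0.6418^2 × 0.3582^1 = 3 × 0.41190724 × 0.3582 = 0.442636 (base)
P(M+4) = C(3,2) × 0.6418^1 × 0.3582^2 = 3 × 0.6418 × 0.12830724 = 0.247043
Relative intensity = 0.247043 / 0.442636 × 100 = 55.81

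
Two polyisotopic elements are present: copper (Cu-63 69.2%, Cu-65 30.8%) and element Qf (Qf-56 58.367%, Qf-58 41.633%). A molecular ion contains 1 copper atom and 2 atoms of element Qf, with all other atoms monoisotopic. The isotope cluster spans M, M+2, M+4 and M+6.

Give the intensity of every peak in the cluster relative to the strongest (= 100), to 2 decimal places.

Copper pattern (n=1): 0.6920 : 0.3080
Element Qf pattern (n=2): 0.34067067 : 0.48599866 : 0.17333067
Convolve the two distributions (both contribute in 2-u steps):
  M: 0.6920×0.34067067 = 0.235744
  M+2: 0.6920×0.48599866 + 0.3080×0.34067067 = 0.441238
  M+4: 0.6920×0.17333067 + 0.3080×0.48599866 = 0.269632
  M+6: 0.3080×0.17333067 = 0.053386
Scale to base peak (0.441238) = 100: 53.43 : 100.00 : 61.11 : 12.10

53.43 : 100.00 : 61.11 : 12.10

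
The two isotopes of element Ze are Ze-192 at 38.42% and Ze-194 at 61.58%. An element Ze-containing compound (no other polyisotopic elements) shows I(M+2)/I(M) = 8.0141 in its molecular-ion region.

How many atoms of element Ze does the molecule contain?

The M+2/M ratio from n Ze atoms is n · q/p = n · 0.6158/0.3842.
n = 8.0141 × 0.3842/0.6158 = 5.00 ≈ 5

5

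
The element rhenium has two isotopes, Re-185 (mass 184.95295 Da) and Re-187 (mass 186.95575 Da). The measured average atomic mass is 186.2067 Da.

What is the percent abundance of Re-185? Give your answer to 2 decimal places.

37.40%

Writing the weighted mean with unknown fraction x of Re-185:
184.95295·x + 186.95575·(1 − x) = 186.2067
(184.95295 − 186.95575)·x = 186.2067 − 186.95575
x = -0.74905 / -2.00280 = 0.37400 → 37.40% Re-185, 62.60% Re-187.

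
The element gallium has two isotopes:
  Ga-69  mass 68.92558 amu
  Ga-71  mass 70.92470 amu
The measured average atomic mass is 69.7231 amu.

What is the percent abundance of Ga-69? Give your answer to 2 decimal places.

Writing the weighted mean with unknown fraction x of Ga-69:
68.92558·x + 70.92470·(1 − x) = 69.7231
(68.92558 − 70.92470)·x = 69.7231 − 70.92470
x = -1.20160 / -1.99912 = 0.60106 → 60.11% Ga-69, 39.89% Ga-71.

60.11%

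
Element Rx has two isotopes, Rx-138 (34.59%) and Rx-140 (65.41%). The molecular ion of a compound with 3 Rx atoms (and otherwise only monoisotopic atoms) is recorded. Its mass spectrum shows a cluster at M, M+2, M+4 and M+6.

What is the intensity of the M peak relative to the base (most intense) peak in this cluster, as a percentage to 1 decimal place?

9.3%

Binomial terms of (0.3459 + 0.6541)^3: M 0.0414, M+2 0.2348, M+4 0.4440, M+6 0.2799 → M+4 is the base peak.
P(M+4) = C(3,2) × 0.3459^1 × 0.6541^2 = 3 × 0.3459 × 0.42784681 = 0.443977 (base)
P(M) = C(3,0) × 0.3459^3 × 0.6541^0 = 1 × 0.04138583 × 1.0000 = 0.041386
Relative intensity = 0.041386 / 0.443977 × 100 = 9.3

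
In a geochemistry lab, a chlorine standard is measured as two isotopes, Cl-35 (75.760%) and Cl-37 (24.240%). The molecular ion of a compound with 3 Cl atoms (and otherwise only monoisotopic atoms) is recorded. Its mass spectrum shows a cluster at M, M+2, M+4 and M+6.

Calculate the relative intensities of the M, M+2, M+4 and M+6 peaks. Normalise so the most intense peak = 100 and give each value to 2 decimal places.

100.00 : 95.99 : 30.71 : 3.28

Expanding (0.75760 + 0.24240)^3:
P(M) = 0.75760^3 = 0.434830
P(M+2) = 3 × 0.75760^2 × 0.24240^1 = 0.417382
P(M+4) = 3 × 0.75760^1 × 0.24240^2 = 0.133545
P(M+6) = 0.24240^3 = 0.014243
The M peak is largest (0.434830); scaling to 100 gives 100.00 : 95.99 : 30.71 : 3.28.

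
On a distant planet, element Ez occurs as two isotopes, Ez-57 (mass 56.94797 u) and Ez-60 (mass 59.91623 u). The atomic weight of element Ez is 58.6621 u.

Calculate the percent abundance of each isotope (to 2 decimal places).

Ez-57: 42.25%, Ez-60: 57.75%

Writing the weighted mean with unknown fraction x of Ez-57:
56.94797·x + 59.91623·(1 − x) = 58.6621
(56.94797 − 59.91623)·x = 58.6621 − 59.91623
x = -1.25413 / -2.96826 = 0.42251 → 42.25% Ez-57, 57.75% Ez-60.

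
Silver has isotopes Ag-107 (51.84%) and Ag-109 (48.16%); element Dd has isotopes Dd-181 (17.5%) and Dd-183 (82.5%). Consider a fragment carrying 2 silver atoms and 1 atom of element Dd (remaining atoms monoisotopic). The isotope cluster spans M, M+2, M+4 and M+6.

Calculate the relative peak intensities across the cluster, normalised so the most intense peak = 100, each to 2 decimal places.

10.39 : 68.30 : 100.00 : 42.28

Silver pattern (n=2): 0.26873856 : 0.49932288 : 0.23193856
Element Dd pattern (n=1): 0.1750 : 0.8250
Convolve the two distributions (both contribute in 2-u steps):
  M: 0.26873856×0.1750 = 0.047029
  M+2: 0.26873856×0.8250 + 0.49932288×0.1750 = 0.309091
  M+4: 0.49932288×0.8250 + 0.23193856×0.1750 = 0.452531
  M+6: 0.23193856×0.8250 = 0.191349
Scale to base peak (0.452531) = 100: 10.39 : 68.30 : 100.00 : 42.28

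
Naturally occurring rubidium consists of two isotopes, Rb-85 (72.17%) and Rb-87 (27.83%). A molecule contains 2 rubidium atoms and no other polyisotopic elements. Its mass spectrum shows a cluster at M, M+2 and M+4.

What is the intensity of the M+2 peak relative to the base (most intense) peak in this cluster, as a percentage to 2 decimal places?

77.12%

(0.7217 + 0.2783)^2 gives M 0.5209, M+2 0.4017, M+4 0.0775; the largest is M.
P(M) = C(2,0) × 0.7217^2 × 0.2783^0 = 1 × 0.52085089 × 1.0000 = 0.520851 (base)
P(M+2) = C(2,1) × 0.7217^1 × 0.2783^1 = 2 × 0.7217 × 0.2783 = 0.401698
Relative intensity = 0.401698 / 0.520851 × 100 = 77.12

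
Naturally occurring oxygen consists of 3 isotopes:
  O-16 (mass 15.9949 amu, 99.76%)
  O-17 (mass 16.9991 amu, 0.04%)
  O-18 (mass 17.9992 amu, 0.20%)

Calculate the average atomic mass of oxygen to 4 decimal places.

The abundance-weighted mean is 0.9976 × 15.9949 + 0.0004 × 16.9991 + 0.0020 × 17.9992
= 15.95651 + 0.00680 + 0.03600 = 15.99931 amu

15.9993 amu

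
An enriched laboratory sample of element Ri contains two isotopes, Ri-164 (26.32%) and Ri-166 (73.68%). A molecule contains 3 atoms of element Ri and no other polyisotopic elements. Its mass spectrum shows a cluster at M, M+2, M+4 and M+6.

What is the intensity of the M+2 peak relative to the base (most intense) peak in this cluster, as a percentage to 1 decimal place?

Binomial terms of (0.2632 + 0.7368)^3: M 0.0182, M+2 0.1531, M+4 0.4287, M+6 0.4000 → M+4 is the base peak.
P(M+4) = C(3,2) × 0.2632^1 × 0.7368^2 = 3 × 0.2632 × 0.54287424 = 0.428653 (base)
P(M+2) = C(3,1) × 0.2632^2 × 0.7368^1 = 3 × 0.06927424 × 0.7368 = 0.153124
Relative intensity = 0.153124 / 0.428653 × 100 = 35.7

35.7%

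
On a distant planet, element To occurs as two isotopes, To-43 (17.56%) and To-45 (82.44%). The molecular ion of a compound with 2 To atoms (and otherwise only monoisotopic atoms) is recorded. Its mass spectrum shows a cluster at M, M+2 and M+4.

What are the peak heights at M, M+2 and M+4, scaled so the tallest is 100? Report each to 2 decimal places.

Expanding (0.1756 + 0.8244)^2:
P(M) = 0.1756^2 = 0.030835
P(M+2) = 2 × 0.1756^1 × 0.8244^1 = 0.289529
P(M+4) = 0.8244^2 = 0.679635
The M+4 peak is largest (0.679635); scaling to 100 gives 4.54 : 42.60 : 100.00.

4.54 : 42.60 : 100.00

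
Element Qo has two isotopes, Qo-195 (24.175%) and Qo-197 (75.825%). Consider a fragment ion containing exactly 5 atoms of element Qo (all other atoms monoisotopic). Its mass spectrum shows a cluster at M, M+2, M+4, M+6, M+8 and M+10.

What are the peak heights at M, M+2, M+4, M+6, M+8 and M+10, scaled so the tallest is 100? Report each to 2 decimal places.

Expanding (0.24175 + 0.75825)^5:
P(M) = 0.24175^5 = 0.000826
P(M+2) = 5 × 0.24175^4 × 0.75825^1 = 0.012949
P(M+4) = 10 × 0.24175^3 × 0.75825^2 = 0.081231
P(M+6) = 10 × 0.24175^2 × 0.75825^3 = 0.254783
P(M+8) = 5 × 0.24175^1 × 0.75825^4 = 0.399564
P(M+10) = 0.75825^5 = 0.250647
The M+8 peak is largest (0.399564); scaling to 100 gives 0.21 : 3.24 : 20.33 : 63.77 : 100.00 : 62.73.

0.21 : 3.24 : 20.33 : 63.77 : 100.00 : 62.73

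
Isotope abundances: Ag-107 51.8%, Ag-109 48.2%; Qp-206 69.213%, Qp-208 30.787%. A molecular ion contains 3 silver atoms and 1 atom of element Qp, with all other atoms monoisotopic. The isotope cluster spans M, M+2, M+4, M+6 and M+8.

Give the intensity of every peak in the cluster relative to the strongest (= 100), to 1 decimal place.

Silver pattern (n=3): 0.13899183 : 0.3879965 : 0.3610315 : 0.11198017
Element Qp pattern (n=1): 0.69213 : 0.30787
Convolve the two distributions (both contribute in 2-u steps):
  M: 0.13899183×0.69213 = 0.096200
  M+2: 0.13899183×0.30787 + 0.3879965×0.69213 = 0.311335
  M+4: 0.3879965×0.30787 + 0.3610315×0.69213 = 0.369333
  M+6: 0.3610315×0.30787 + 0.11198017×0.69213 = 0.188656
  M+8: 0.11198017×0.30787 = 0.034475
Scale to base peak (0.369333) = 100: 26.0 : 84.3 : 100.0 : 51.1 : 9.3

26.0 : 84.3 : 100.0 : 51.1 : 9.3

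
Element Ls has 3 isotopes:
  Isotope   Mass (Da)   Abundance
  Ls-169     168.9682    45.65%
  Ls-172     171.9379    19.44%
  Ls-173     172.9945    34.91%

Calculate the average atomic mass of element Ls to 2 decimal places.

Average mass = Σ (abundance × isotope mass) = 0.4565 × 168.9682 + 0.1944 × 171.9379 + 0.3491 × 172.9945
= 77.13398 + 33.42473 + 60.39238 = 170.95109 Da

170.95 Da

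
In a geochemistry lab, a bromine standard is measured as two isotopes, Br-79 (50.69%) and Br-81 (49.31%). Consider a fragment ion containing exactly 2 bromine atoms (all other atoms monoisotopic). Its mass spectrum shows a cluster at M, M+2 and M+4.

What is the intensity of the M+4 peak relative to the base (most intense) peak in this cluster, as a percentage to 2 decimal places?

48.64%

Binomial terms of (0.5069 + 0.4931)^2: M 0.2569, M+2 0.4999, M+4 0.2431 → M+2 is the base peak.
P(M+2) = C(2,1) × 0.5069^1 × 0.4931^1 = 2 × 0.5069 × 0.4931 = 0.499905 (base)
P(M+4) = C(2,2) × 0.5069^0 × 0.4931^2 = 1 × 1.0000 × 0.24314761 = 0.243148
Relative intensity = 0.243148 / 0.499905 × 100 = 48.64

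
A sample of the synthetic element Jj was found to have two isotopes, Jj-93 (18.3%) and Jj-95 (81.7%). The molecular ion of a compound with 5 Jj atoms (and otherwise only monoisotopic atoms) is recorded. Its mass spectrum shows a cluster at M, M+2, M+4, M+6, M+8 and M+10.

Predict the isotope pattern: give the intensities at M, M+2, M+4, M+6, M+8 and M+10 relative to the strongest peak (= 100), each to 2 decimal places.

Each Jj atom is independently Jj-93 (p = 0.183) or Jj-95 (q = 0.817); the cluster is the binomial expansion (p + q)^5.
P(M) = 0.183^5 = 0.000205
P(M+2) = 5 × 0.183^4 × 0.817^1 = 0.004581
P(M+4) = 10 × 0.183^3 × 0.817^2 = 0.040907
P(M+6) = 10 × 0.183^2 × 0.817^3 = 0.182628
P(M+8) = 5 × 0.183^1 × 0.817^4 = 0.407671
P(M+10) = 0.817^5 = 0.364007
The M+8 peak is largest (0.407671); scaling to 100 gives 0.05 : 1.12 : 10.03 : 44.80 : 100.00 : 89.29.

0.05 : 1.12 : 10.03 : 44.80 : 100.00 : 89.29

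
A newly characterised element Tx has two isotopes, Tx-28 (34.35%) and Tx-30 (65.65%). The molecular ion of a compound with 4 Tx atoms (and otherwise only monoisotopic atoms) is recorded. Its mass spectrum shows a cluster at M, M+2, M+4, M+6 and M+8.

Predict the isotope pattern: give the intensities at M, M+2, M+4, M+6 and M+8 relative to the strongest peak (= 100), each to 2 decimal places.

3.58 : 27.38 : 78.48 : 100.00 : 47.78

The 4 Tx atoms are independent, so intensities follow the terms of (0.3435 + 0.6565)^4.
P(M) = 0.3435^4 = 0.013922
P(M+2) = 4 × 0.3435^3 × 0.6565^1 = 0.106433
P(M+4) = 6 × 0.3435^2 × 0.6565^2 = 0.305122
P(M+6) = 4 × 0.3435^1 × 0.6565^3 = 0.388768
P(M+8) = 0.6565^4 = 0.185754
The M+6 peak is largest (0.388768); scaling to 100 gives 3.58 : 27.38 : 78.48 : 100.00 : 47.78.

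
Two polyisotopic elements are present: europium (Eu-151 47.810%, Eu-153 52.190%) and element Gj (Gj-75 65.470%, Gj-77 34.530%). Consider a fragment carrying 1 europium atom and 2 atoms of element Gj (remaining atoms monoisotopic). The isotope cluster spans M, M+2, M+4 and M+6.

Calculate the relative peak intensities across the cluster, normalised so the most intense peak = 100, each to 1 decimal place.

Europium pattern (n=1): 0.4781 : 0.5219
Element Gj pattern (n=2): 0.42863209 : 0.45213582 : 0.11923209
Convolve the two distributions (both contribute in 2-u steps):
  M: 0.4781×0.42863209 = 0.204929
  M+2: 0.4781×0.45213582 + 0.5219×0.42863209 = 0.439869
  M+4: 0.4781×0.11923209 + 0.5219×0.45213582 = 0.292975
  M+6: 0.5219×0.11923209 = 0.062227
Scale to base peak (0.439869) = 100: 46.6 : 100.0 : 66.6 : 14.1

46.6 : 100.0 : 66.6 : 14.1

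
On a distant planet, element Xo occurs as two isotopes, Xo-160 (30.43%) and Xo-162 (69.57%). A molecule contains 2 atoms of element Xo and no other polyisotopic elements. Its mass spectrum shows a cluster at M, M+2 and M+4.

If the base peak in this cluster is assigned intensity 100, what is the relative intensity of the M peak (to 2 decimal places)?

19.13

Binomial terms of (0.3043 + 0.6957)^2: M 0.0926, M+2 0.4234, M+4 0.4840 → M+4 is the base peak.
P(M+4) = C(2,2) × 0.3043^0 × 0.6957^2 = 1 × 1.0000 × 0.48399849 = 0.483998 (base)
P(M) = C(2,0) × 0.3043^2 × 0.6957^0 = 1 × 0.09259849 × 1.0000 = 0.092598
Relative intensity = 0.092598 / 0.483998 × 100 = 19.13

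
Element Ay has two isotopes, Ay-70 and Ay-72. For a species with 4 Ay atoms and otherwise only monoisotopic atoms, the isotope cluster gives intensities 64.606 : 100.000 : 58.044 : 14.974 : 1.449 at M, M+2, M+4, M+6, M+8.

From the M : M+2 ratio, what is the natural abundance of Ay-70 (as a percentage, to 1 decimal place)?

72.1%

Write p for the Ay-70 fraction. I(M+2)/I(M) = [C(4,1)·p^3·(1−p)] / p^4 = 4·(1−p)/p = 100.000/64.606 = 1.5478
(1−p)/p = 1.5478/4 = 0.3870  ⇒  p = 1/(1 + 0.3870) = 0.7210
Ay-70: 72.1%, Ay-72: 27.9%.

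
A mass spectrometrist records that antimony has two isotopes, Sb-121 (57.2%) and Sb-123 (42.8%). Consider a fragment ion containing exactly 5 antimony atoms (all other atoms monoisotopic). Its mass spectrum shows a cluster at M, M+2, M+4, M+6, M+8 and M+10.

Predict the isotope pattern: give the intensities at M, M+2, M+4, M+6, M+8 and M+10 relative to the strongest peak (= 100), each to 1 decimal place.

17.9 : 66.8 : 100.0 : 74.8 : 28.0 : 4.2

Expanding (0.572 + 0.428)^5:
P(M) = 0.572^5 = 0.061232
P(M+2) = 5 × 0.572^4 × 0.428^1 = 0.229086
P(M+4) = 10 × 0.572^3 × 0.428^2 = 0.342827
P(M+6) = 10 × 0.572^2 × 0.428^3 = 0.256521
P(M+8) = 5 × 0.572^1 × 0.428^4 = 0.095971
P(M+10) = 0.428^5 = 0.014362
The M+4 peak is largest (0.342827); scaling to 100 gives 17.9 : 66.8 : 100.0 : 74.8 : 28.0 : 4.2.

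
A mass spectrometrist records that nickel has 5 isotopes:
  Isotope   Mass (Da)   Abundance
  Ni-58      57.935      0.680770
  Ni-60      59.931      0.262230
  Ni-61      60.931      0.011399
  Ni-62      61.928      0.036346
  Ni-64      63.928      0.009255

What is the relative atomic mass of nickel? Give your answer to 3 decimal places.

Weight each isotope mass by its fractional abundance: 0.680770 × 57.935 + 0.262230 × 59.931 + 0.011399 × 60.931 + 0.036346 × 61.928 + 0.009255 × 63.928
= 39.4404 + 15.7157 + 0.6946 + 2.2508 + 0.5917 = 58.6932 Da

58.693 Da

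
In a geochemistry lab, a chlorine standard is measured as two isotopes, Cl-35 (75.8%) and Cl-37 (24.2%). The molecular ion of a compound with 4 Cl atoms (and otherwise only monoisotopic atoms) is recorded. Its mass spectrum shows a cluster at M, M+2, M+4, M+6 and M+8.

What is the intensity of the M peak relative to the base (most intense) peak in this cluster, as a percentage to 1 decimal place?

78.3%

Binomial terms of (0.758 + 0.242)^4: M 0.3301, M+2 0.4216, M+4 0.2019, M+6 0.0430, M+8 0.0034 → M+2 is the base peak.
P(M+2) = C(4,1) × 0.758^3 × 0.242^1 = 4 × 0.43551951 × 0.2420 = 0.421583 (base)
P(M) = C(4,0) × 0.758^4 × 0.242^0 = 1 × 0.33012379 × 1.0000 = 0.330124
Relative intensity = 0.330124 / 0.421583 × 100 = 78.3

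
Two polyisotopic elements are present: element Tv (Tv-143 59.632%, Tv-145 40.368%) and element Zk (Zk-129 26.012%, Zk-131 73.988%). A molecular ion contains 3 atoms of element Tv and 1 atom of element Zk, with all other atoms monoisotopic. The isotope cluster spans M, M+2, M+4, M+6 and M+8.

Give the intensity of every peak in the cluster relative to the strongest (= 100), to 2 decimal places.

13.98 : 68.17 : 100.00 : 59.02 : 12.34

Element Tv pattern (n=3): 0.21204993 : 0.43064285 : 0.29152453 : 0.0657827
Element Zk pattern (n=1): 0.26012 : 0.73988
Convolve the two distributions (both contribute in 2-u steps):
  M: 0.21204993×0.26012 = 0.055158
  M+2: 0.21204993×0.73988 + 0.43064285×0.26012 = 0.268910
  M+4: 0.43064285×0.73988 + 0.29152453×0.26012 = 0.394455
  M+6: 0.29152453×0.73988 + 0.0657827×0.26012 = 0.232805
  M+8: 0.0657827×0.73988 = 0.048671
Scale to base peak (0.394455) = 100: 13.98 : 68.17 : 100.00 : 59.02 : 12.34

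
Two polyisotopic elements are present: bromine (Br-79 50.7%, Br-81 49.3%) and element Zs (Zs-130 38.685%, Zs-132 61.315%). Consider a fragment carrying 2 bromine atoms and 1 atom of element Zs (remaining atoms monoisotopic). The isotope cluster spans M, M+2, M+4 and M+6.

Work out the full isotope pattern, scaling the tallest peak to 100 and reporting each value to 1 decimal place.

Bromine pattern (n=2): 0.257049 : 0.499902 : 0.243049
Element Zs pattern (n=1): 0.38685 : 0.61315
Convolve the two distributions (both contribute in 2-u steps):
  M: 0.257049×0.38685 = 0.099439
  M+2: 0.257049×0.61315 + 0.499902×0.38685 = 0.350997
  M+4: 0.499902×0.61315 + 0.243049×0.38685 = 0.400538
  M+6: 0.243049×0.61315 = 0.149025
Scale to base peak (0.400538) = 100: 24.8 : 87.6 : 100.0 : 37.2

24.8 : 87.6 : 100.0 : 37.2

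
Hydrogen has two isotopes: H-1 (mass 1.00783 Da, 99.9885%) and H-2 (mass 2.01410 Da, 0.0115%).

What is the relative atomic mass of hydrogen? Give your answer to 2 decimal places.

1.01 Da

Average mass = Σ (abundance × isotope mass) = 0.999885 × 1.00783 + 0.000115 × 2.01410
= 1.007714 + 0.000232 = 1.007946 Da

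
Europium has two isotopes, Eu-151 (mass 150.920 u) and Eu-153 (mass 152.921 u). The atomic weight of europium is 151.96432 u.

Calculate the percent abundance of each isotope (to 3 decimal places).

With x = fraction of Eu-151 (so Eu-153 is 1 − x):
150.920·x + 152.921·(1 − x) = 151.96432
(150.920 − 152.921)·x = 151.96432 − 152.921
x = -0.95668 / -2.001 = 0.47810 → 47.810% Eu-151, 52.190% Eu-153.

Eu-151: 47.810%, Eu-153: 52.190%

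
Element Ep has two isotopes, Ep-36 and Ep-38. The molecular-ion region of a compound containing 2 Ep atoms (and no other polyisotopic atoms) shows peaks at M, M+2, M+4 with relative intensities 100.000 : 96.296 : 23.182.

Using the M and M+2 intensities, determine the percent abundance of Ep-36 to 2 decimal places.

67.50%

Write p for the Ep-36 fraction. I(M+2)/I(M) = [C(2,1)·p^1·(1−p)] / p^2 = 2·(1−p)/p = 96.296/100.000 = 0.9630
(1−p)/p = 0.9630/2 = 0.4815  ⇒  p = 1/(1 + 0.4815) = 0.6750
Ep-36: 67.50%, Ep-38: 32.50%.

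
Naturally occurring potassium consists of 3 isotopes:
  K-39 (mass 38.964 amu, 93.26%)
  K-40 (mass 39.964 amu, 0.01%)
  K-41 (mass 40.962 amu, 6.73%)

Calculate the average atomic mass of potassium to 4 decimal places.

39.0986 amu

Ar = Σ fᵢ·mᵢ = 0.9326 × 38.964 + 0.0001 × 39.964 + 0.0673 × 40.962
= 36.33783 + 0.00400 + 2.75674 = 39.09857 amu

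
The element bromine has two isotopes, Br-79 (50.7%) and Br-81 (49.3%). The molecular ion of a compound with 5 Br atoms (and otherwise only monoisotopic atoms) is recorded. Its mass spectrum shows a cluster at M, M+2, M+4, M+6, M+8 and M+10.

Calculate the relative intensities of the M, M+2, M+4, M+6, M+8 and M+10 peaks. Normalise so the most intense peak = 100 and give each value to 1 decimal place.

Expanding (0.507 + 0.493)^5:
P(M) = 0.507^5 = 0.033500
P(M+2) = 5 × 0.507^4 × 0.493^1 = 0.162873
P(M+4) = 10 × 0.507^3 × 0.493^2 = 0.316751
P(M+6) = 10 × 0.507^2 × 0.493^3 = 0.308004
P(M+8) = 5 × 0.507^1 × 0.493^4 = 0.149750
P(M+10) = 0.493^5 = 0.029123
The M+4 peak is largest (0.316751); scaling to 100 gives 10.6 : 51.4 : 100.0 : 97.2 : 47.3 : 9.2.

10.6 : 51.4 : 100.0 : 97.2 : 47.3 : 9.2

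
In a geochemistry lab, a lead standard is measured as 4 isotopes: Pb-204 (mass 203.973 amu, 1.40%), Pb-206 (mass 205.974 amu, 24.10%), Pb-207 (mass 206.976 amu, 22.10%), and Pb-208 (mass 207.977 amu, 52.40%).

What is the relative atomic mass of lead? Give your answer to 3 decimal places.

Weight each isotope mass by its fractional abundance: 0.0140 × 203.973 + 0.2410 × 205.974 + 0.2210 × 206.976 + 0.5240 × 207.977
= 2.8556 + 49.6397 + 45.7417 + 108.9799 = 207.2169 amu

207.217 amu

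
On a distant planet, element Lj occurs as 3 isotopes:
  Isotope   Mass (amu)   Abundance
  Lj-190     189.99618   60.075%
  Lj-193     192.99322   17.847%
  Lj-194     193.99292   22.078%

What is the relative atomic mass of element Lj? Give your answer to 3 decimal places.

191.413 amu

Average mass = Σ (abundance × isotope mass) = 0.60075 × 189.99618 + 0.17847 × 192.99322 + 0.22078 × 193.99292
= 114.140205 + 34.443500 + 42.829757 = 191.413462 amu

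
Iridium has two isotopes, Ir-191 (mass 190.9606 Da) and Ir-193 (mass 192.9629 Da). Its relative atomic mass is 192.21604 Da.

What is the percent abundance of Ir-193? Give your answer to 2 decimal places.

62.70%

Writing the weighted mean with unknown fraction x of Ir-191:
190.9606·x + 192.9629·(1 − x) = 192.21604
(190.9606 − 192.9629)·x = 192.21604 − 192.9629
x = -0.74686 / -2.0023 = 0.37300 → 37.30% Ir-191, 62.70% Ir-193.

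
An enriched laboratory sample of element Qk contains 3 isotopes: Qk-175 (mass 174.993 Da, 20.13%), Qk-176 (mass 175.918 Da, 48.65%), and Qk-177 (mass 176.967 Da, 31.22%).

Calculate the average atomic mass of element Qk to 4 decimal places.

Weight each isotope mass by its fractional abundance: 0.2013 × 174.993 + 0.4865 × 175.918 + 0.3122 × 176.967
= 35.22609 + 85.58411 + 55.24910 = 176.05930 Da

176.0593 Da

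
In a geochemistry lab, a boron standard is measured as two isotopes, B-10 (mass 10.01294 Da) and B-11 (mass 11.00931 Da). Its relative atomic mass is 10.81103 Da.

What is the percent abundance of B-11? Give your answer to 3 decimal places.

80.100%

Writing the weighted mean with unknown fraction x of B-10:
10.01294·x + 11.00931·(1 − x) = 10.81103
(10.01294 − 11.00931)·x = 10.81103 − 11.00931
x = -0.19828 / -0.99637 = 0.19900 → 19.900% B-10, 80.100% B-11.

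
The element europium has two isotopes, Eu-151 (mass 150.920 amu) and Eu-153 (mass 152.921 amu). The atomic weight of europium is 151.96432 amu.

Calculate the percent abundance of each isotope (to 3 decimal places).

Eu-151: 47.810%, Eu-153: 52.190%

With x = fraction of Eu-151 (so Eu-153 is 1 − x):
150.920·x + 152.921·(1 − x) = 151.96432
(150.920 − 152.921)·x = 151.96432 − 152.921
x = -0.95668 / -2.001 = 0.47810 → 47.810% Eu-151, 52.190% Eu-153.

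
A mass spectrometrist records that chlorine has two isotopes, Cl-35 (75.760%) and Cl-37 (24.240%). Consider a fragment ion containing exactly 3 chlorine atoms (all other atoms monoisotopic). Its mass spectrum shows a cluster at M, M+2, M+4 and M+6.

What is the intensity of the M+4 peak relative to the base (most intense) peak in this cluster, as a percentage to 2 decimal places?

Binomial terms of (0.75760 + 0.24240)^3: M 0.4348, M+2 0.4174, M+4 0.1335, M+6 0.0142 → M is the base peak.
P(M) = C(3,0) × 0.75760^3 × 0.24240^0 = 1 × 0.4348304 × 1.0000 = 0.434830 (base)
P(M+4) = C(3,2) × 0.75760^1 × 0.24240^2 = 3 × 0.7576 × 0.05875776 = 0.133545
Relative intensity = 0.133545 / 0.434830 × 100 = 30.71

30.71%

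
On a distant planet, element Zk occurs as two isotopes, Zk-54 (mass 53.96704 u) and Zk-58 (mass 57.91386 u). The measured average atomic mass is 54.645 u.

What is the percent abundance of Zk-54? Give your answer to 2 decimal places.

82.82%

Writing the weighted mean with unknown fraction x of Zk-54:
53.96704·x + 57.91386·(1 − x) = 54.645
(53.96704 − 57.91386)·x = 54.645 − 57.91386
x = -3.26886 / -3.94682 = 0.82823 → 82.82% Zk-54, 17.18% Zk-58.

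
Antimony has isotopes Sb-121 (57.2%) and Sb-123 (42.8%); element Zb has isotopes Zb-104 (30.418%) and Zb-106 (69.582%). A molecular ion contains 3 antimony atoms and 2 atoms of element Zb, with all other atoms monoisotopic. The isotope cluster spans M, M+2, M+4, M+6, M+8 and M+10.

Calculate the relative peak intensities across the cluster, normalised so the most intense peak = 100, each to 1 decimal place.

5.0 : 34.4 : 86.6 : 100.0 : 53.9 : 11.0

Antimony pattern (n=3): 0.18714925 : 0.42010426 : 0.31434374 : 0.07840275
Element Zb pattern (n=2): 0.09252547 : 0.42330906 : 0.48416547
Convolve the two distributions (both contribute in 2-u steps):
  M: 0.18714925×0.09252547 = 0.017316
  M+2: 0.18714925×0.42330906 + 0.42010426×0.09252547 = 0.118092
  M+4: 0.18714925×0.48416547 + 0.42010426×0.42330906 + 0.31434374×0.09252547 = 0.297530
  M+6: 0.42010426×0.48416547 + 0.31434374×0.42330906 + 0.07840275×0.09252547 = 0.343719
  M+8: 0.31434374×0.48416547 + 0.07840275×0.42330906 = 0.185383
  M+10: 0.07840275×0.48416547 = 0.037960
Scale to base peak (0.343719) = 100: 5.0 : 34.4 : 86.6 : 100.0 : 53.9 : 11.0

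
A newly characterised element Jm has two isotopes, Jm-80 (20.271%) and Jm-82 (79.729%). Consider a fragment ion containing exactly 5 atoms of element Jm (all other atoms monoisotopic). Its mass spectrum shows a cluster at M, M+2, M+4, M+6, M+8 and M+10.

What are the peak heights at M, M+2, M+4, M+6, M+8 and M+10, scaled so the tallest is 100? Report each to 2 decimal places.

0.08 : 1.64 : 12.93 : 50.85 : 100.00 : 78.66

Each Jm atom is independently Jm-80 (p = 0.20271) or Jm-82 (q = 0.79729); the cluster is the binomial expansion (p + q)^5.
P(M) = 0.20271^5 = 0.000342
P(M+2) = 5 × 0.20271^4 × 0.79729^1 = 0.006731
P(M+4) = 10 × 0.20271^3 × 0.79729^2 = 0.052949
P(M+6) = 10 × 0.20271^2 × 0.79729^3 = 0.208257
P(M+8) = 5 × 0.20271^1 × 0.79729^4 = 0.409553
P(M+10) = 0.79729^5 = 0.322167
The M+8 peak is largest (0.409553); scaling to 100 gives 0.08 : 1.64 : 12.93 : 50.85 : 100.00 : 78.66.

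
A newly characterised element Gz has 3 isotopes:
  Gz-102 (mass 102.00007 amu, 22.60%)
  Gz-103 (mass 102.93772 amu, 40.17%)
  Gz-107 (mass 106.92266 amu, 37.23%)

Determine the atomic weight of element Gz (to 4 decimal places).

Ar = Σ fᵢ·mᵢ = 0.2260 × 102.00007 + 0.4017 × 102.93772 + 0.3723 × 106.92266
= 23.052016 + 41.350082 + 39.807306 = 104.209404 amu

104.2094 amu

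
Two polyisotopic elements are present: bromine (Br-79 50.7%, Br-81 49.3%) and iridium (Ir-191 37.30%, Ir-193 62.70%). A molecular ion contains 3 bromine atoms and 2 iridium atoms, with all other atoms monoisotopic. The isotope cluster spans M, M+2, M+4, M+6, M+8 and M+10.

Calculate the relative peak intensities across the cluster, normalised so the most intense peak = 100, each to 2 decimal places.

5.35 : 33.58 : 82.73 : 100.00 : 59.40 : 13.89

Bromine pattern (n=3): 0.13032384 : 0.38017547 : 0.36967753 : 0.11982316
Iridium pattern (n=2): 0.139129 : 0.467742 : 0.393129
Convolve the two distributions (both contribute in 2-u steps):
  M: 0.13032384×0.139129 = 0.018132
  M+2: 0.13032384×0.467742 + 0.38017547×0.139129 = 0.113851
  M+4: 0.13032384×0.393129 + 0.38017547×0.467742 + 0.36967753×0.139129 = 0.280491
  M+6: 0.38017547×0.393129 + 0.36967753×0.467742 + 0.11982316×0.139129 = 0.339043
  M+8: 0.36967753×0.393129 + 0.11982316×0.467742 = 0.201377
  M+10: 0.11982316×0.393129 = 0.047106
Scale to base peak (0.339043) = 100: 5.35 : 33.58 : 82.73 : 100.00 : 59.40 : 13.89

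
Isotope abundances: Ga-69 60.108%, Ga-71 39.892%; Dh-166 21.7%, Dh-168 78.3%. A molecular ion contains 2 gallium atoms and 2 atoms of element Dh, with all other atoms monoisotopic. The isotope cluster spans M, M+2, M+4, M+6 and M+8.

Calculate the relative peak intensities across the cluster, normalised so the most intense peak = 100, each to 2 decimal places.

4.34 : 37.08 : 100.00 : 88.81 : 24.89

Gallium pattern (n=2): 0.36129717 : 0.47956567 : 0.15913717
Element Dh pattern (n=2): 0.047089 : 0.339822 : 0.613089
Convolve the two distributions (both contribute in 2-u steps):
  M: 0.36129717×0.047089 = 0.017013
  M+2: 0.36129717×0.339822 + 0.47956567×0.047089 = 0.145359
  M+4: 0.36129717×0.613089 + 0.47956567×0.339822 + 0.15913717×0.047089 = 0.391968
  M+6: 0.47956567×0.613089 + 0.15913717×0.339822 = 0.348095
  M+8: 0.15913717×0.613089 = 0.097565
Scale to base peak (0.391968) = 100: 4.34 : 37.08 : 100.00 : 88.81 : 24.89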